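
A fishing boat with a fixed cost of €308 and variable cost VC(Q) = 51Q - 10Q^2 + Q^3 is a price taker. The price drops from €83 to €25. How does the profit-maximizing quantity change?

Output falls from 8 to 0 (the firm shuts down)

MC = 51 - 20Q + 3Q^2; the shutdown threshold is min AVC = €26 (at Q = 5).
At P = €83 ≥ min AVC, set P = MC on the rising branch: Q = 8.
At P = €25 < min AVC = €26, price no longer covers variable cost at any output, so the firm shuts down: Q = 0.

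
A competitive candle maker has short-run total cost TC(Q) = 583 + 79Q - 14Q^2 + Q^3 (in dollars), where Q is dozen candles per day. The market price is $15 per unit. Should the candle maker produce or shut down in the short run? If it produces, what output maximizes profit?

Shut down

Variable cost is VC = 79Q - 14Q^2 + Q^3, so AVC = VC/Q = 79 - 14Q + Q^2 and MC = dTC/dQ = 79 - 28Q + 3Q^2.
AVC hits its minimum where MC = AVC, at Q = 7, giving min AVC = 79 - 14·7 + 7^2 = $30.
Since P = $15 < min AVC = $30, price fails to cover variable cost at any output.
Best response: produce nothing and absorb the $583 fixed cost.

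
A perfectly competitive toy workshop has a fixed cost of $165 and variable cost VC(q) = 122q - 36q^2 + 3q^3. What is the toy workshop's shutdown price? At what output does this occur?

$14 per unit, at q = 6

Short-run supply begins at min AVC. From VC = 122q - 36q^2 + 3q^3, AVC = 122 - 36q + 3q^2.
At the minimum of AVC, MC = AVC. MC = 122 - 72q + 9q^2; setting MC = AVC gives 6q^2 - 36q = 0, so q = 6. min AVC = 14.
So the shutdown price is $14.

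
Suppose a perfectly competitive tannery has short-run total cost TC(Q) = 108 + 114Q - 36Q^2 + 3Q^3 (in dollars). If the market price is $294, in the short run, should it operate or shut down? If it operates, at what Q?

Produce at Q = 10

Strip out fixed cost: VC = 114Q - 36Q^2 + 3Q^3. Then AVC = 114 - 36Q + 3Q^2 and MC = 114 - 72Q + 9Q^2.
AVC is minimized where dAVC/dQ = -36 + 6Q = 0, at Q = 6; min AVC = 114 - 36·6 + 3·6^2 = $6.
Because $294 ≥ $6, revenue can cover variable cost; the firm operates.
Solving P = MC: -180 - 72Q + 9Q^2 = 0 ⇒ Q = -2 or 10. On the upward-sloping branch, Q* = 10.
Check: AVC at Q = 10 is $54 ≤ P, so revenue covers variable cost.
Profit = P·Q − TC = 294·10 − 648 = $2292.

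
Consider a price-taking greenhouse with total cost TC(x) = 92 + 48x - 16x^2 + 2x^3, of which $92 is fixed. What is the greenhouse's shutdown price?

The shutdown price is the minimum of AVC. VC = 48x - 16x^2 + 2x^3, so AVC = 48 - 16x + 2x^2.
dAVC/dx = -16 + 4x = 0 gives x = 4. min AVC = 48 - 16·4 + 2·4^2 = 16.
The firm shuts down for any P below $16.

$16 per unit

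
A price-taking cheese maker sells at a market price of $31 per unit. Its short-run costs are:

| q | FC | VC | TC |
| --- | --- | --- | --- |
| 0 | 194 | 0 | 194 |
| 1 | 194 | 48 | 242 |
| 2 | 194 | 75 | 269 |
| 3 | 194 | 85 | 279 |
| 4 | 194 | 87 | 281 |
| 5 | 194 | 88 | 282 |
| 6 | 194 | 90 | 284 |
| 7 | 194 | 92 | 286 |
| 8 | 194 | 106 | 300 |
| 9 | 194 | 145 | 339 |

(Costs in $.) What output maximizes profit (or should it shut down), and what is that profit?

Tabulate TR − TC: q=0: -194; q=1: -211; q=2: -207; q=3: -186; q=4: -157; q=5: -127; q=6: -98; q=7: -69; q=8: -52; q=9: -60.
Profit is maximized at q = 8. AVC there is 106/8 = $13.25 ≤ P, so producing beats shutting down (which would give -$194).

q = 8; profit = -$52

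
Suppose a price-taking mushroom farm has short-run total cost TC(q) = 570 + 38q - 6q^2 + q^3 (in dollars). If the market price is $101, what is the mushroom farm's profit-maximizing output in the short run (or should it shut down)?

Produce at q = 7

Strip out fixed cost: VC = 38q - 6q^2 + q^3. Then AVC = 38 - 6q + q^2 and MC = 38 - 12q + 3q^2.
The AVC parabola has its vertex at q = 6/2 = 3, where AVC = 38 - 6·3 + 3^2 = $29.
Because $101 ≥ $29, revenue can cover variable cost; the firm operates.
Set P = MC: 101 = 38 - 12q + 3q^2 → -63 - 12q + 3q^2 = 0. The roots are q = -3 and q = 7; the profit-maximizing output is on the rising part of MC, so q* = 7.
Check: AVC at q = 7 is $45 ≤ P, so revenue covers variable cost.
Profit = P·q − TC = 101·7 − 885 = -$178, a loss, but smaller than the $570 fixed cost the firm would lose by shutting down.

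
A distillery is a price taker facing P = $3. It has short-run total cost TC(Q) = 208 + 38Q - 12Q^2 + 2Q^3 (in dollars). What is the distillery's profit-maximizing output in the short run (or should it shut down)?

From TC, MC = TC'(Q) = 38 - 24Q + 6Q^2 and AVC = VC/Q = 38 - 12Q + 2Q^2.
AVC is minimized where dAVC/dQ = -12 + 4Q = 0, at Q = 3; min AVC = 38 - 12·3 + 2·3^2 = $20.
P = $3 lies below min AVC = $20; no output level covers variable cost.
The firm minimizes its loss by shutting down and losing only its fixed cost of $208.

Shut down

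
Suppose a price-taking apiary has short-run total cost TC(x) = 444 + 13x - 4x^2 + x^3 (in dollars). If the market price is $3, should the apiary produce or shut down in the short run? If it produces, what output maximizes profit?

Shut down

Variable cost is VC = 13x - 4x^2 + x^3, so AVC = VC/x = 13 - 4x + x^2 and MC = dTC/dx = 13 - 8x + 3x^2.
AVC is minimized where dAVC/dx = -4 + 2x = 0, at x = 2; min AVC = 13 - 4·2 + 2^2 = $9.
Since P = $3 < min AVC = $9, price fails to cover variable cost at any output.
The firm minimizes its loss by shutting down and losing only its fixed cost of $444.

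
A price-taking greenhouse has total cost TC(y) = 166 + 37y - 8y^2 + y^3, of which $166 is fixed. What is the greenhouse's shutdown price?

$21 per unit

Short-run supply begins at min AVC. From VC = 37y - 8y^2 + y^3, AVC = 37 - 8y + y^2.
dAVC/dy = -8 + 2y = 0 gives y = 4. min AVC = 37 - 8·4 + 4^2 = 21.
For P < $21 the firm produces nothing.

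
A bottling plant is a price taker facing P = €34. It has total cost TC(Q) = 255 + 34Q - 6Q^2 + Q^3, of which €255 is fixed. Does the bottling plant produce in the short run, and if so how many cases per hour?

Variable cost is VC = 34Q - 6Q^2 + Q^3, so AVC = VC/Q = 34 - 6Q + Q^2 and MC = dTC/dQ = 34 - 12Q + 3Q^2.
AVC is minimized where dAVC/dQ = -6 + 2Q = 0, at Q = 3; min AVC = 34 - 6·3 + 3^2 = €25.
Since P = €34 ≥ min AVC = €25, price covers variable cost and the firm should produce.
P = MC gives -12Q + 3Q^2 = 0, with roots 0 and 4. Take the larger (rising MC): Q* = 4.
Check: AVC at Q = 4 is €26 ≤ P, so revenue covers variable cost.
Profit = P·Q − TC = 34·4 − 359 = -€223, a loss, but smaller than the €255 fixed cost the firm would lose by shutting down.

Produce at Q = 4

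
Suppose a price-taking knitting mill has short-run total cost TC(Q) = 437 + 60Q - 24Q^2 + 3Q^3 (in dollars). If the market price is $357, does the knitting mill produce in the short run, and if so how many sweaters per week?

Produce at Q = 9

Strip out fixed cost: VC = 60Q - 24Q^2 + 3Q^3. Then AVC = 60 - 24Q + 3Q^2 and MC = 60 - 48Q + 9Q^2.
AVC hits its minimum where MC = AVC, at Q = 4, giving min AVC = 60 - 24·4 + 3·4^2 = $12.
Since P = $357 ≥ min AVC = $12, price covers variable cost and the firm should produce.
Set P = MC: 357 = 60 - 48Q + 9Q^2 → -297 - 48Q + 9Q^2 = 0. The roots are Q = -11/3 and Q = 9; the profit-maximizing output is on the rising part of MC, so Q* = 9.
Check: AVC at Q = 9 is $87 ≤ P, so revenue covers variable cost.
Profit = P·Q − TC = 357·9 − 1220 = $1993.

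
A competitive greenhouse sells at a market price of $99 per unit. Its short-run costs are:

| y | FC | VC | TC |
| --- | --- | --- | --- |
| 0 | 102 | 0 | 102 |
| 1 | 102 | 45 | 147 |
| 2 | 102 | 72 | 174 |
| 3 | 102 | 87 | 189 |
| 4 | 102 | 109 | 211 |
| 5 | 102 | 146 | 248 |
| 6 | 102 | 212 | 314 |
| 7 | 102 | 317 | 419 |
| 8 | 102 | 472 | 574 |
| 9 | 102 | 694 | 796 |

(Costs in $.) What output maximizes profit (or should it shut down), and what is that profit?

Tabulate TR − TC: y=0: -102; y=1: -48; y=2: 24; y=3: 108; y=4: 185; y=5: 247; y=6: 280; y=7: 274; y=8: 218; y=9: 95.
Profit is maximized at y = 6. AVC there is 212/6 = $35.33 ≤ P, so producing beats shutting down (which would give -$102).

y = 6; profit = $280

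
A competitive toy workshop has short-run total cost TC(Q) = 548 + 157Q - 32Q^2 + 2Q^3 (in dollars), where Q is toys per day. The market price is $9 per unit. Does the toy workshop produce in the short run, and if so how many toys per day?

Variable cost is VC = 157Q - 32Q^2 + 2Q^3, so AVC = VC/Q = 157 - 32Q + 2Q^2 and MC = dTC/dQ = 157 - 64Q + 6Q^2.
AVC hits its minimum where MC = AVC, at Q = 8, giving min AVC = 157 - 32·8 + 2·8^2 = $29.
P = $9 lies below min AVC = $29; no output level covers variable cost.
The firm minimizes its loss by shutting down and losing only its fixed cost of $548.

Shut down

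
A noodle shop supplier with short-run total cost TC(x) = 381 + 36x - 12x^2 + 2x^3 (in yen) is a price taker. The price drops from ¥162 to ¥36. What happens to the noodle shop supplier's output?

AVC = 36 - 12x + 2x^2, minimized at x = 3 where min AVC = ¥18. MC = 36 - 24x + 6x^2.
With P = ¥162 above the shutdown price, P = MC gives x = 7.
At P = ¥36 ≥ min AVC, set P = MC: x = 4. The firm stays open but cuts output.

Output falls from 7 to 4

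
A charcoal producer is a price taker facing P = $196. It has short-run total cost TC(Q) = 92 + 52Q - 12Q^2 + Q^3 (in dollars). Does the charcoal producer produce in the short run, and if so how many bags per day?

Strip out fixed cost: VC = 52Q - 12Q^2 + Q^3. Then AVC = 52 - 12Q + Q^2 and MC = 52 - 24Q + 3Q^2.
AVC is minimized where dAVC/dQ = -12 + 2Q = 0, at Q = 6; min AVC = 52 - 12·6 + 6^2 = $16.
P = $196 exceeds min AVC = $16, so the firm stays open.
Set P = MC: 196 = 52 - 24Q + 3Q^2 → -144 - 24Q + 3Q^2 = 0. The roots are Q = -4 and Q = 12; the profit-maximizing output is on the rising part of MC, so Q* = 12.
Check: AVC at Q = 12 is $52 ≤ P, so revenue covers variable cost.
Profit = P·Q − TC = 196·12 − 716 = $1636.

Produce at Q = 12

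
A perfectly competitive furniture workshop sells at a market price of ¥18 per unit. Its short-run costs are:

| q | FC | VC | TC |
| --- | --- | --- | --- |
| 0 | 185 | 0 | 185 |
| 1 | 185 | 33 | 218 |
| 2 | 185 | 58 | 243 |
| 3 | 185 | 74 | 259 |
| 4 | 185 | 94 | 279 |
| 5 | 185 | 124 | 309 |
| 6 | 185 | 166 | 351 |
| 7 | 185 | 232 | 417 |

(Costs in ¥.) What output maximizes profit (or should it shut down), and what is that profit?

Tabulate TR − TC: q=0: -185; q=1: -200; q=2: -207; q=3: -205; q=4: -207; q=5: -219; q=6: -243; q=7: -291.
Profit is highest at q = 0. Equivalently, the lowest AVC in the table is 94/4 ≈ ¥23.50 at q = 4, and P = ¥18 falls below it — price never covers variable cost, so the firm shuts down and loses only its fixed cost.

q = 0 (shut down); profit = -¥185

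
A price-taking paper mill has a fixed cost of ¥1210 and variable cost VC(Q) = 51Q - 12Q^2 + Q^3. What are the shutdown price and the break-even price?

AVC = 51 - 12Q + Q^2; minimized at Q = 6, giving min AVC = ¥15. That is the shutdown price.
ATC = 1210/Q + 51 - 12Q + Q^2. Setting dATC/dQ = −1210/Q^2 − 12 + 2Q = 0 gives Q = 11 (since 2·11^3 − 12·11^2 = 1210).
min ATC = 1210/11 + 51 − 12·11 + 11^2 = ¥150. That is the break-even price.
Between these two prices the firm operates at a loss; above ¥150 it earns a profit.

Shutdown price = ¥15; break-even price = ¥150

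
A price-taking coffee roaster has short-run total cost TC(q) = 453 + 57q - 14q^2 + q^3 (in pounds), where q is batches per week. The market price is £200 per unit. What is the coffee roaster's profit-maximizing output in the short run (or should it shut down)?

Produce at q = 13

From TC, MC = TC'(q) = 57 - 28q + 3q^2 and AVC = VC/q = 57 - 14q + q^2.
AVC is minimized where dAVC/dq = -14 + 2q = 0, at q = 7; min AVC = 57 - 14·7 + 7^2 = £8.
P = £200 exceeds min AVC = £8, so the firm stays open.
Set P = MC: 200 = 57 - 28q + 3q^2 → -143 - 28q + 3q^2 = 0. The roots are q = -11/3 and q = 13; the profit-maximizing output is on the rising part of MC, so q* = 13.
Check: AVC at q = 13 is £44 ≤ P, so revenue covers variable cost.
Profit = P·q − TC = 200·13 − 1025 = £1575.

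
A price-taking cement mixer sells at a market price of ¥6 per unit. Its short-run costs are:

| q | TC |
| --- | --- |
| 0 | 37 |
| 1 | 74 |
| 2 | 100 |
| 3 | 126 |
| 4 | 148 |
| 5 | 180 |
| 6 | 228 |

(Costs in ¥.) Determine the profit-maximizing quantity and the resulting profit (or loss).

q = 0 (shut down); profit = -¥37

Profit at each row (π = 6q − TC): q=0: -37; q=1: -68; q=2: -88; q=3: -108; q=4: -124; q=5: -150; q=6: -192.
Profit is highest at q = 0. Equivalently, the lowest AVC in the table is 111/4 ≈ ¥27.75 at q = 4, and P = ¥6 falls below it — price never covers variable cost, so the firm shuts down and loses only its fixed cost.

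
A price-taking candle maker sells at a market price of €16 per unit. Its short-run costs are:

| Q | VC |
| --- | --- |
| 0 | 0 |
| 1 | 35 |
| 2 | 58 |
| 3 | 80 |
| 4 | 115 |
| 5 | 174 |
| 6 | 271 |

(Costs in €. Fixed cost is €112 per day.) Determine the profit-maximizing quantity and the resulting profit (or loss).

Q = 0 (shut down); profit = -€112

Profit at each row (π = 16Q − TC): Q=0: -112; Q=1: -131; Q=2: -138; Q=3: -144; Q=4: -163; Q=5: -206; Q=6: -287.
Profit is highest at Q = 0. Equivalently, the lowest AVC in the table is 80/3 ≈ €26.67 at Q = 3, and P = €16 falls below it — price never covers variable cost, so the firm shuts down and loses only its fixed cost.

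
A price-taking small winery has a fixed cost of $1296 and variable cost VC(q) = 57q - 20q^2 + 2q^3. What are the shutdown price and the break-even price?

Shutdown price = min AVC. AVC = 57 - 20q + 2q^2, with vertex at q = 5 and minimum $7.
ATC = 1296/q + 57 - 20q + 2q^2. Setting dATC/dq = −1296/q^2 − 20 + 4q = 0 gives q = 9 (since 4·9^3 − 20·9^2 = 1296).
min ATC = 1296/9 + 57 − 20·9 + 2·9^2 = $183. That is the break-even price.
For $7 ≤ P < $183 the firm produces at a loss; below $7 it shuts down.

Shutdown price = $7; break-even price = $183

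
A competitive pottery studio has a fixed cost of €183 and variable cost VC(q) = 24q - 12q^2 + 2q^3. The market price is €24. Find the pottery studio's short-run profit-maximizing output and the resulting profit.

Profit = -€119 at q = 4

AVC = 24 - 12q + 2q^2 has its minimum €6 at q = 3; price €24 clears that bar, so the firm operates.
With MC = 24 - 24q + 6q^2, P = MC on the upward-sloping part at q* = 4.
TR = 24·4 = 96. TC = 183 + 32 = 215. Profit = 96 − 215 = -€119.
By producing, the firm covers all variable cost plus €64 of fixed cost; shutting down would lose the full €183.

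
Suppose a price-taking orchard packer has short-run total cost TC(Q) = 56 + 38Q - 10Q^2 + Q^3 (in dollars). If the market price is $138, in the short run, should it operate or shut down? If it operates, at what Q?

Strip out fixed cost: VC = 38Q - 10Q^2 + Q^3. Then AVC = 38 - 10Q + Q^2 and MC = 38 - 20Q + 3Q^2.
AVC hits its minimum where MC = AVC, at Q = 5, giving min AVC = 38 - 10·5 + 5^2 = $13.
Since P = $138 ≥ min AVC = $13, price covers variable cost and the firm should produce.
Set P = MC: 138 = 38 - 20Q + 3Q^2 → -100 - 20Q + 3Q^2 = 0. The roots are Q = -10/3 and Q = 10; the profit-maximizing output is on the rising part of MC, so Q* = 10.
Check: AVC at Q = 10 is $38 ≤ P, so revenue covers variable cost.
Profit = P·Q − TC = 138·10 − 436 = $944.

Produce at Q = 10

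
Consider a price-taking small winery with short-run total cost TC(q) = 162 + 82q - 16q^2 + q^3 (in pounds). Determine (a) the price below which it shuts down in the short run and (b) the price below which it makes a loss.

Shutdown price = £18; break-even price = £37

Shutdown price = min AVC. AVC = 82 - 16q + q^2, with vertex at q = 8 and minimum £18.
ATC = 162/q + 82 - 16q + q^2. Setting dATC/dq = −162/q^2 − 16 + 2q = 0 gives q = 9 (since 2·9^3 − 16·9^2 = 162).
min ATC = 162/9 + 82 − 16·9 + 9^2 = £37. That is the break-even price.
Between these two prices the firm operates at a loss; above £37 it earns a profit.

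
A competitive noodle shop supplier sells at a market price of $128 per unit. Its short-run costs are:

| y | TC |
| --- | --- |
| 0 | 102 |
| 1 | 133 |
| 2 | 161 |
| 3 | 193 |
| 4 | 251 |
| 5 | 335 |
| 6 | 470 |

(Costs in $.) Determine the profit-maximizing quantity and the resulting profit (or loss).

Profit at each row (π = 128y − TC): y=0: -102; y=1: -5; y=2: 95; y=3: 191; y=4: 261; y=5: 305; y=6: 298.
Profit is maximized at y = 5. AVC there is 233/5 = $46.60 ≤ P, so producing beats shutting down (which would give -$102).

y = 5; profit = $305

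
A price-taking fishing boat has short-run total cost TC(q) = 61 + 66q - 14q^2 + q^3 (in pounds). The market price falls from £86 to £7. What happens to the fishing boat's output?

Output falls from 10 to 0 (the firm shuts down)

MC = 66 - 28q + 3q^2; the shutdown threshold is min AVC = £17 (at q = 7).
With P = £86 above the shutdown price, P = MC gives q = 10.
At P = £7 < min AVC = £17, price no longer covers variable cost at any output, so the firm shuts down: q = 0.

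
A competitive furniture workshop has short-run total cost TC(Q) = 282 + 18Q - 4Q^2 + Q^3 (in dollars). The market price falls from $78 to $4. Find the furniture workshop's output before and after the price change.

Output falls from 6 to 0 (the firm shuts down)

MC = 18 - 8Q + 3Q^2; the shutdown threshold is min AVC = $14 (at Q = 2).
At P = $78 ≥ min AVC, set P = MC on the rising branch: Q = 6.
At P = $4 < min AVC = $14, price no longer covers variable cost at any output, so the firm shuts down: Q = 0.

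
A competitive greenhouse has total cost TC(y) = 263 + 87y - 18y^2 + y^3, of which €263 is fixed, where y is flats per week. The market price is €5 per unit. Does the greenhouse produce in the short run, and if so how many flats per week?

Strip out fixed cost: VC = 87y - 18y^2 + y^3. Then AVC = 87 - 18y + y^2 and MC = 87 - 36y + 3y^2.
AVC is minimized where dAVC/dy = -18 + 2y = 0, at y = 9; min AVC = 87 - 18·9 + 9^2 = €6.
P = €5 lies below min AVC = €6; no output level covers variable cost.
Shutting down limits the loss to fixed cost, €263.

Shut down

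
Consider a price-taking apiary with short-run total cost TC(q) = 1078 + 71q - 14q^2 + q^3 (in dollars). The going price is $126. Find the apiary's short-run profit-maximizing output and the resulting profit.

Profit = -$110 at q = 11

AVC = 71 - 14q + q^2; min AVC = $22 at q = 7. Since P = $126 ≥ min AVC, the firm produces.
With MC = 71 - 28q + 3q^2, P = MC on the upward-sloping part at q* = 11.
TR = 126·11 = 1386. TC = 1078 + 418 = 1496. Profit = 1386 − 1496 = -$110.
That loss of $110 beats the $1078 the firm would lose by shutting down; producing recovers $968 of fixed cost.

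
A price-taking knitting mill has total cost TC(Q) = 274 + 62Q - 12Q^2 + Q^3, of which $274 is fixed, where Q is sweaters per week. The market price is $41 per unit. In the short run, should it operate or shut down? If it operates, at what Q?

Produce at Q = 7

Variable cost is VC = 62Q - 12Q^2 + Q^3, so AVC = VC/Q = 62 - 12Q + Q^2 and MC = dTC/dQ = 62 - 24Q + 3Q^2.
The AVC parabola has its vertex at Q = 12/2 = 6, where AVC = 62 - 12·6 + 6^2 = $26.
Since P = $41 ≥ min AVC = $26, price covers variable cost and the firm should produce.
Set P = MC: 41 = 62 - 24Q + 3Q^2 → 21 - 24Q + 3Q^2 = 0. The roots are Q = 1 and Q = 7; the profit-maximizing output is on the rising part of MC, so Q* = 7.
Check: AVC at Q = 7 is $27 ≤ P, so revenue covers variable cost.
Profit = P·Q − TC = 41·7 − 463 = -$176, a loss, but smaller than the $274 fixed cost the firm would lose by shutting down.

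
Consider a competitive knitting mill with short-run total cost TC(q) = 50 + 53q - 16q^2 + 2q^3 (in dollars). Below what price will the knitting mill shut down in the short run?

$21 per unit

The firm shuts down when price falls below the minimum of average variable cost. AVC = VC/q = 53 - 16q + 2q^2.
dAVC/dq = -16 + 4q = 0 gives q = 4. min AVC = 53 - 16·4 + 2·4^2 = 21.
For P < $21 the firm produces nothing.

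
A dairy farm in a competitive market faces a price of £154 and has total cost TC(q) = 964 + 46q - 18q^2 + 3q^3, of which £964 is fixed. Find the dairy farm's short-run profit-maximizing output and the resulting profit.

AVC = 46 - 18q + 3q^2 has its minimum £19 at q = 3; price £154 clears that bar, so the firm operates.
With MC = 46 - 36q + 9q^2, P = MC on the upward-sloping part at q* = 6.
TR = 154·6 = 924. TC = 964 + 276 = 1240. Profit = 924 − 1240 = -£316.
Shutting down would mean losing the fixed cost of £964, so operating at a loss of £316 is better by £648.

Profit = -£316 at q = 6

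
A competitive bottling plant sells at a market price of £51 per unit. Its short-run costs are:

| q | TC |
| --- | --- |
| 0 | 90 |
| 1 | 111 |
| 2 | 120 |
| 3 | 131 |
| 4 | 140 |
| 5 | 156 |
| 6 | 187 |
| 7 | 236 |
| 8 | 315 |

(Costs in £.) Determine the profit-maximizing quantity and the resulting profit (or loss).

Compute π = P·q − TC at each output: q=0: -90; q=1: -60; q=2: -18; q=3: 22; q=4: 64; q=5: 99; q=6: 119; q=7: 121; q=8: 93.
Profit is maximized at q = 7. AVC there is 146/7 = £20.86 ≤ P, so producing beats shutting down (which would give -£90).

q = 7; profit = £121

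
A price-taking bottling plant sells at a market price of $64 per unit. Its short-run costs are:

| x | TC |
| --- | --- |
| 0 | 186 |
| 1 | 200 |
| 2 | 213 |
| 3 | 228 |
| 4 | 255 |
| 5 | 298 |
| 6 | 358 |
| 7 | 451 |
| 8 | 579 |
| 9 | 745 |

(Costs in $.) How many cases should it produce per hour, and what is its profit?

Compute π = P·x − TC at each output: x=0: -186; x=1: -136; x=2: -85; x=3: -36; x=4: 1; x=5: 22; x=6: 26; x=7: -3; x=8: -67; x=9: -169.
Profit is maximized at x = 6. AVC there is 172/6 = $28.67 ≤ P, so producing beats shutting down (which would give -$186).

x = 6; profit = $26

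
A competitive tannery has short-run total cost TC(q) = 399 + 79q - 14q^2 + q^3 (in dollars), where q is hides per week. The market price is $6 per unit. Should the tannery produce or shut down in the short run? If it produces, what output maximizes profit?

Shut down

Variable cost is VC = 79q - 14q^2 + q^3, so AVC = VC/q = 79 - 14q + q^2 and MC = dTC/dq = 79 - 28q + 3q^2.
AVC hits its minimum where MC = AVC, at q = 7, giving min AVC = 79 - 14·7 + 7^2 = $30.
P = $6 lies below min AVC = $30; no output level covers variable cost.
The firm minimizes its loss by shutting down and losing only its fixed cost of $399.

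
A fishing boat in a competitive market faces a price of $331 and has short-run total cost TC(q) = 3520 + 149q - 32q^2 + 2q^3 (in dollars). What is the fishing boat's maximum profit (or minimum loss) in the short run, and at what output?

AVC = 149 - 32q + 2q^2; min AVC = $21 at q = 8. Since P = $331 ≥ min AVC, the firm produces.
With MC = 149 - 64q + 6q^2, P = MC on the upward-sloping part at q* = 13.
TR = 331·13 = 4303. TC = 3520 + 923 = 4443. Profit = 4303 − 4443 = -$140.
By producing, the firm covers all variable cost plus $3380 of fixed cost; shutting down would lose the full $3520.

Profit = -$140 at q = 13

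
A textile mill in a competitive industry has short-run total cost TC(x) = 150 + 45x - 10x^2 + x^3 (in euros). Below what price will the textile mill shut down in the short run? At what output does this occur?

The firm shuts down when price falls below the minimum of average variable cost. AVC = VC/x = 45 - 10x + x^2.
At the minimum of AVC, MC = AVC. MC = 45 - 20x + 3x^2; setting MC = AVC gives 2x^2 - 10x = 0, so x = 5. min AVC = 20.
The firm shuts down for any P below €20.

€20 per unit, at x = 5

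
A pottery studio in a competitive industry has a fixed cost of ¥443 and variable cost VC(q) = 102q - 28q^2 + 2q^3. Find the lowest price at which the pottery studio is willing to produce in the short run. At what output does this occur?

The firm shuts down when price falls below the minimum of average variable cost. AVC = VC/q = 102 - 28q + 2q^2.
dAVC/dq = -28 + 4q = 0 gives q = 7. min AVC = 102 - 28·7 + 2·7^2 = 4.
For P < ¥4 the firm produces nothing.

¥4 per unit, at q = 7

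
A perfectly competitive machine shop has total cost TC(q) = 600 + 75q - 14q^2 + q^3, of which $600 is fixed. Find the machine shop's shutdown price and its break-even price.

Shutdown price = min AVC. AVC = 75 - 14q + q^2, with vertex at q = 7 and minimum $26.
ATC = 600/q + 75 - 14q + q^2. Setting dATC/dq = −600/q^2 − 14 + 2q = 0 gives q = 10 (since 2·10^3 − 14·10^2 = 600).
min ATC = 600/10 + 75 − 14·10 + 10^2 = $95. That is the break-even price.
Between these two prices the firm operates at a loss; above $95 it earns a profit.

Shutdown price = $26; break-even price = $95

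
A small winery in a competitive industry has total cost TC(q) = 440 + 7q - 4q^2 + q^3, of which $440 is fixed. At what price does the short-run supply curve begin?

$3 per unit

Short-run supply begins at min AVC. From VC = 7q - 4q^2 + q^3, AVC = 7 - 4q + q^2.
At the minimum of AVC, MC = AVC. MC = 7 - 8q + 3q^2; setting MC = AVC gives 2q^2 - 4q = 0, so q = 2. min AVC = 3.
The firm shuts down for any P below $3.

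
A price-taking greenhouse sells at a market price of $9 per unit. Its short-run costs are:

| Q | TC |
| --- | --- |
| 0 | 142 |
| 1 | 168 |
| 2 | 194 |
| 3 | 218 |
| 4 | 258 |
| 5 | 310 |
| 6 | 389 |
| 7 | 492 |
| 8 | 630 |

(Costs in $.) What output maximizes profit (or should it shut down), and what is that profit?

Q = 0 (shut down); profit = -$142

Compute π = P·Q − TC at each output: Q=0: -142; Q=1: -159; Q=2: -176; Q=3: -191; Q=4: -222; Q=5: -265; Q=6: -335; Q=7: -429; Q=8: -558.
Profit is highest at Q = 0. Equivalently, the lowest AVC in the table is 76/3 ≈ $25.33 at Q = 3, and P = $9 falls below it — price never covers variable cost, so the firm shuts down and loses only its fixed cost.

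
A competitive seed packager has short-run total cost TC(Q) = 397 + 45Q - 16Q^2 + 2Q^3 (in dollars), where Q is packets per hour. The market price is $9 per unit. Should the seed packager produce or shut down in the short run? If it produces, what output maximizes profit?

Shut down

Variable cost is VC = 45Q - 16Q^2 + 2Q^3, so AVC = VC/Q = 45 - 16Q + 2Q^2 and MC = dTC/dQ = 45 - 32Q + 6Q^2.
AVC is minimized where dAVC/dQ = -16 + 4Q = 0, at Q = 4; min AVC = 45 - 16·4 + 2·4^2 = $13.
Since P = $9 < min AVC = $13, price fails to cover variable cost at any output.
The firm minimizes its loss by shutting down and losing only its fixed cost of $397.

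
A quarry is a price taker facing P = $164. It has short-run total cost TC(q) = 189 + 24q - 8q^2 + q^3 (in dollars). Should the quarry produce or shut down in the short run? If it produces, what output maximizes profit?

Strip out fixed cost: VC = 24q - 8q^2 + q^3. Then AVC = 24 - 8q + q^2 and MC = 24 - 16q + 3q^2.
AVC hits its minimum where MC = AVC, at q = 4, giving min AVC = 24 - 8·4 + 4^2 = $8.
Since P = $164 ≥ min AVC = $8, price covers variable cost and the firm should produce.
Solving P = MC: -140 - 16q + 3q^2 = 0 ⇒ q = -14/3 or 10. On the upward-sloping branch, q* = 10.
Check: AVC at q = 10 is $44 ≤ P, so revenue covers variable cost.
Profit = P·q − TC = 164·10 − 629 = $1011.

Produce at q = 10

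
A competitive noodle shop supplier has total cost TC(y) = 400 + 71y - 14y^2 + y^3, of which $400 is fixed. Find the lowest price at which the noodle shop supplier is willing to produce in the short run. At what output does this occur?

$22 per unit, at y = 7

Short-run supply begins at min AVC. From VC = 71y - 14y^2 + y^3, AVC = 71 - 14y + y^2.
At the minimum of AVC, MC = AVC. MC = 71 - 28y + 3y^2; setting MC = AVC gives 2y^2 - 14y = 0, so y = 7. min AVC = 22.
For P < $22 the firm produces nothing.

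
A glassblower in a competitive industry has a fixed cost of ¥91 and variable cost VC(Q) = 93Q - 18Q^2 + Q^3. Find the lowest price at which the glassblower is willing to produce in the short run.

¥12 per unit

The shutdown price is the minimum of AVC. VC = 93Q - 18Q^2 + Q^3, so AVC = 93 - 18Q + Q^2.
At the minimum of AVC, MC = AVC. MC = 93 - 36Q + 3Q^2; setting MC = AVC gives 2Q^2 - 18Q = 0, so Q = 9. min AVC = 12.
For P < ¥12 the firm produces nothing.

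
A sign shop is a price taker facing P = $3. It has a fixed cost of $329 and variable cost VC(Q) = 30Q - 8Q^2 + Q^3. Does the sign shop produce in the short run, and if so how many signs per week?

Shut down

From TC, MC = TC'(Q) = 30 - 16Q + 3Q^2 and AVC = VC/Q = 30 - 8Q + Q^2.
AVC is minimized where dAVC/dQ = -8 + 2Q = 0, at Q = 4; min AVC = 30 - 8·4 + 4^2 = $14.
Since P = $3 < min AVC = $14, price fails to cover variable cost at any output.
Shutting down limits the loss to fixed cost, $329.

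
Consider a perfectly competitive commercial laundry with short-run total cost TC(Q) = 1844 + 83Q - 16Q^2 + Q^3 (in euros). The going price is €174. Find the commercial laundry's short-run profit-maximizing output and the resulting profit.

AVC = 83 - 16Q + Q^2 has its minimum €19 at Q = 8; price €174 clears that bar, so the firm operates.
With MC = 83 - 32Q + 3Q^2, P = MC on the upward-sloping part at Q* = 13.
TR = 174·13 = 2262. TC = 1844 + 572 = 2416. Profit = 2262 − 2416 = -€154.
Shutting down would mean losing the fixed cost of €1844, so operating at a loss of €154 is better by €1690.

Profit = -€154 at Q = 13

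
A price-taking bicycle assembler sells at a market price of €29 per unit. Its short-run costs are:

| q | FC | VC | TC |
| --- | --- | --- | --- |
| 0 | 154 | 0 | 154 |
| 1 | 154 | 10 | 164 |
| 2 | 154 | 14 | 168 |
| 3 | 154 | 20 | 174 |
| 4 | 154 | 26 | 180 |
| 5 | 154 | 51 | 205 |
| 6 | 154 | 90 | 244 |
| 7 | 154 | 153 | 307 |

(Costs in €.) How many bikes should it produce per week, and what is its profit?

q = 5; profit = -€60

Profit at each row (π = 29q − TC): q=0: -154; q=1: -135; q=2: -110; q=3: -87; q=4: -64; q=5: -60; q=6: -70; q=7: -104.
Profit is maximized at q = 5. AVC there is 51/5 = €10.20 ≤ P, so producing beats shutting down (which would give -€154).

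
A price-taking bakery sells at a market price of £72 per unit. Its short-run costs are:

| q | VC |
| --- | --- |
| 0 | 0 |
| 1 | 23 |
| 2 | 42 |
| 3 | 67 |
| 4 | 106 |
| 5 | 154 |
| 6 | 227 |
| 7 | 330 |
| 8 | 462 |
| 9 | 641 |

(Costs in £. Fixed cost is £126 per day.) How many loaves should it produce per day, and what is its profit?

Profit at each row (π = 72q − TC): q=0: -126; q=1: -77; q=2: -24; q=3: 23; q=4: 56; q=5: 80; q=6: 79; q=7: 48; q=8: -12; q=9: -119.
Profit is maximized at q = 5. AVC there is 154/5 = £30.80 ≤ P, so producing beats shutting down (which would give -£126).

q = 5; profit = £80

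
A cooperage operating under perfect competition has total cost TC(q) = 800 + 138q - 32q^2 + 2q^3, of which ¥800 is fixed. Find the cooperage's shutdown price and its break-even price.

Shutdown price = min AVC. AVC = 138 - 32q + 2q^2, with vertex at q = 8 and minimum ¥10.
ATC = 800/q + 138 - 32q + 2q^2. Setting dATC/dq = −800/q^2 − 32 + 4q = 0 gives q = 10 (since 4·10^3 − 32·10^2 = 800).
min ATC = 800/10 + 138 − 32·10 + 2·10^2 = ¥98. That is the break-even price.
For ¥10 ≤ P < ¥98 the firm produces at a loss; below ¥10 it shuts down.

Shutdown price = ¥10; break-even price = ¥98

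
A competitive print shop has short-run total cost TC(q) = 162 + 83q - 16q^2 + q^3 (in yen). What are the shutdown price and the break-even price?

AVC = 83 - 16q + q^2; minimized at q = 8, giving min AVC = ¥19. That is the shutdown price.
ATC = 162/q + 83 - 16q + q^2. Setting dATC/dq = −162/q^2 − 16 + 2q = 0 gives q = 9 (since 2·9^3 − 16·9^2 = 162).
min ATC = 162/9 + 83 − 16·9 + 9^2 = ¥38. That is the break-even price.
For ¥19 ≤ P < ¥38 the firm produces at a loss; below ¥19 it shuts down.

Shutdown price = ¥19; break-even price = ¥38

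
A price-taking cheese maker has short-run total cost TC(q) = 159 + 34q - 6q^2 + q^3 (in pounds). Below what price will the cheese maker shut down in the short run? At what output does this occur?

The shutdown price is the minimum of AVC. VC = 34q - 6q^2 + q^3, so AVC = 34 - 6q + q^2.
dAVC/dq = -6 + 2q = 0 gives q = 3. min AVC = 34 - 6·3 + 3^2 = 25.
The firm shuts down for any P below £25.

£25 per unit, at q = 3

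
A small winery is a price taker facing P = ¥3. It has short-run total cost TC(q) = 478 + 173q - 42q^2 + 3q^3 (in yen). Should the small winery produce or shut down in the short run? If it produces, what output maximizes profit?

Shut down

From TC, MC = TC'(q) = 173 - 84q + 9q^2 and AVC = VC/q = 173 - 42q + 3q^2.
AVC hits its minimum where MC = AVC, at q = 7, giving min AVC = 173 - 42·7 + 3·7^2 = ¥26.
Since P = ¥3 < min AVC = ¥26, price fails to cover variable cost at any output.
Best response: produce nothing and absorb the ¥478 fixed cost.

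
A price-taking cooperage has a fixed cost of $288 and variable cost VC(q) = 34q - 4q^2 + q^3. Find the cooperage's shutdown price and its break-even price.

Shutdown price = min AVC. AVC = 34 - 4q + q^2, with vertex at q = 2 and minimum $30.
ATC = 288/q + 34 - 4q + q^2. Setting dATC/dq = −288/q^2 − 4 + 2q = 0 gives q = 6 (since 2·6^3 − 4·6^2 = 288).
min ATC = 288/6 + 34 − 4·6 + 6^2 = $94. That is the break-even price.
Between these two prices the firm operates at a loss; above $94 it earns a profit.

Shutdown price = $30; break-even price = $94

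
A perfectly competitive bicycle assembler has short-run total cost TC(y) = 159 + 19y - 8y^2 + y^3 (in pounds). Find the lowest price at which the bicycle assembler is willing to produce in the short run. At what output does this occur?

Short-run supply begins at min AVC. From VC = 19y - 8y^2 + y^3, AVC = 19 - 8y + y^2.
dAVC/dy = -8 + 2y = 0 gives y = 4. min AVC = 19 - 8·4 + 4^2 = 3.
The firm shuts down for any P below £3.

£3 per unit, at y = 4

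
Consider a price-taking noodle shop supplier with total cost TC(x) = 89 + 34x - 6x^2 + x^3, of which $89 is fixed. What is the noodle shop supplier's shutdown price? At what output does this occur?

The firm shuts down when price falls below the minimum of average variable cost. AVC = VC/x = 34 - 6x + x^2.
dAVC/dx = -6 + 2x = 0 gives x = 3. min AVC = 34 - 6·3 + 3^2 = 25.
The firm shuts down for any P below $25.

$25 per unit, at x = 3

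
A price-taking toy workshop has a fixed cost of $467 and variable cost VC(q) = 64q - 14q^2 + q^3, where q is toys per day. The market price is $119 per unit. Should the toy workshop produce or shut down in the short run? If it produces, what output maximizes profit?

Produce at q = 11

Strip out fixed cost: VC = 64q - 14q^2 + q^3. Then AVC = 64 - 14q + q^2 and MC = 64 - 28q + 3q^2.
The AVC parabola has its vertex at q = 14/2 = 7, where AVC = 64 - 14·7 + 7^2 = $15.
Since P = $119 ≥ min AVC = $15, price covers variable cost and the firm should produce.
P = MC gives -55 - 28q + 3q^2 = 0, with roots -5/3 and 11. Take the larger (rising MC): q* = 11.
Check: AVC at q = 11 is $31 ≤ P, so revenue covers variable cost.
Profit = P·q − TC = 119·11 − 808 = $501.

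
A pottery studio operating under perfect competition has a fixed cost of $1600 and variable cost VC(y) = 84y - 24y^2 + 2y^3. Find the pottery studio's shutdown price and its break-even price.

AVC = 84 - 24y + 2y^2; minimized at y = 6, giving min AVC = $12. That is the shutdown price.
ATC = 1600/y + 84 - 24y + 2y^2. Setting dATC/dy = −1600/y^2 − 24 + 4y = 0 gives y = 10 (since 4·10^3 − 24·10^2 = 1600).
min ATC = 1600/10 + 84 − 24·10 + 2·10^2 = $204. That is the break-even price.
For $12 ≤ P < $204 the firm produces at a loss; below $12 it shuts down.

Shutdown price = $12; break-even price = $204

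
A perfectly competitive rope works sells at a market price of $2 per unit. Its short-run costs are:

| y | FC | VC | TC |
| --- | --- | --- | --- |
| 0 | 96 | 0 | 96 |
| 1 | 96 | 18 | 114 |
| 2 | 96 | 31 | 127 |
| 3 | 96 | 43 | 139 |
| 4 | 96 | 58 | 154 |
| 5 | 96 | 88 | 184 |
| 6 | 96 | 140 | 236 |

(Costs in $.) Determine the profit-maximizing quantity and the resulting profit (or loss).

y = 0 (shut down); profit = -$96

Tabulate TR − TC: y=0: -96; y=1: -112; y=2: -123; y=3: -133; y=4: -146; y=5: -174; y=6: -224.
Profit is highest at y = 0. Equivalently, the lowest AVC in the table is 43/3 ≈ $14.33 at y = 3, and P = $2 falls below it — price never covers variable cost, so the firm shuts down and loses only its fixed cost.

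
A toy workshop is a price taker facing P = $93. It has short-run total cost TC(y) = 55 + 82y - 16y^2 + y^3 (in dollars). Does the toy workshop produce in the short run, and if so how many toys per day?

Produce at y = 11

Strip out fixed cost: VC = 82y - 16y^2 + y^3. Then AVC = 82 - 16y + y^2 and MC = 82 - 32y + 3y^2.
AVC is minimized where dAVC/dy = -16 + 2y = 0, at y = 8; min AVC = 82 - 16·8 + 8^2 = $18.
P = $93 exceeds min AVC = $18, so the firm stays open.
P = MC gives -11 - 32y + 3y^2 = 0, with roots -1/3 and 11. Take the larger (rising MC): y* = 11.
Check: AVC at y = 11 is $27 ≤ P, so revenue covers variable cost.
Profit = P·y − TC = 93·11 − 352 = $671.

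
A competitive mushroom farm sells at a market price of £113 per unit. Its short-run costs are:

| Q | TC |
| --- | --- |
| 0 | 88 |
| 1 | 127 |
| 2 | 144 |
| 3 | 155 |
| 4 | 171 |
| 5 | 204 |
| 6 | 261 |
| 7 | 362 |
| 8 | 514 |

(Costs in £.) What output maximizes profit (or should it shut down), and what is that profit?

Profit at each row (π = 113Q − TC): Q=0: -88; Q=1: -14; Q=2: 82; Q=3: 184; Q=4: 281; Q=5: 361; Q=6: 417; Q=7: 429; Q=8: 390.
Profit is maximized at Q = 7. AVC there is 274/7 = £39.14 ≤ P, so producing beats shutting down (which would give -£88).

Q = 7; profit = £429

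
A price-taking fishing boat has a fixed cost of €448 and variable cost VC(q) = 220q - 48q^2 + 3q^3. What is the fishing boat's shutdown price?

The firm shuts down when price falls below the minimum of average variable cost. AVC = VC/q = 220 - 48q + 3q^2.
At the minimum of AVC, MC = AVC. MC = 220 - 96q + 9q^2; setting MC = AVC gives 6q^2 - 48q = 0, so q = 8. min AVC = 28.
So the shutdown price is €28.

€28 per unit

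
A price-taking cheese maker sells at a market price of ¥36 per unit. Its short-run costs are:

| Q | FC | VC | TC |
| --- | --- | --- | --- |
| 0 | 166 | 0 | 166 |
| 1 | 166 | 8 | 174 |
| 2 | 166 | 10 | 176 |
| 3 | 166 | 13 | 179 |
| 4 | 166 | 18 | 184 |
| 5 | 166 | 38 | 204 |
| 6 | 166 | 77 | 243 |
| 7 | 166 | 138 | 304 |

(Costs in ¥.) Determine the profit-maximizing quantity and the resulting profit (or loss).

Q = 5; profit = -¥24

Profit at each row (π = 36Q − TC): Q=0: -166; Q=1: -138; Q=2: -104; Q=3: -71; Q=4: -40; Q=5: -24; Q=6: -27; Q=7: -52.
Profit is maximized at Q = 5. AVC there is 38/5 = ¥7.60 ≤ P, so producing beats shutting down (which would give -¥166).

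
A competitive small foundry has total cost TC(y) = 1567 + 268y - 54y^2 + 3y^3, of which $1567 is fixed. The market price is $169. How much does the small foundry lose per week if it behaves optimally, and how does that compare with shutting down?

AVC = 268 - 54y + 3y^2 has its minimum $25 at y = 9; price $169 clears that bar, so the firm operates.
With MC = 268 - 108y + 9y^2, P = MC on the upward-sloping part at y* = 11.
TR = 169·11 = 1859. TC = 1567 + 407 = 1974. Profit = 1859 − 1974 = -$115.
By producing, the firm covers all variable cost plus $1452 of fixed cost; shutting down would lose the full $1567.

Profit = -$115 at y = 11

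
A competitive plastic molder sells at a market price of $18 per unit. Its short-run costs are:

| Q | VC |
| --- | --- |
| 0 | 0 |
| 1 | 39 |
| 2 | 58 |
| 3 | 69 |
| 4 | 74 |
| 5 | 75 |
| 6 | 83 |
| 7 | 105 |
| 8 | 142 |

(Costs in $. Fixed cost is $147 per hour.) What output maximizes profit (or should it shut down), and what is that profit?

Compute π = P·Q − TC at each output: Q=0: -147; Q=1: -168; Q=2: -169; Q=3: -162; Q=4: -149; Q=5: -132; Q=6: -122; Q=7: -126; Q=8: -145.
Profit is maximized at Q = 6. AVC there is 83/6 = $13.83 ≤ P, so producing beats shutting down (which would give -$147).

Q = 6; profit = -$122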